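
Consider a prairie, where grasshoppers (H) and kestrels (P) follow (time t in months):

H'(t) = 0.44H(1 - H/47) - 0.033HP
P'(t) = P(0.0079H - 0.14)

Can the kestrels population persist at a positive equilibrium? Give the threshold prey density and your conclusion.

The predator equation gives dP/dt > 0 only when H > 0.14/0.0079 = 17.7.
Without the predator, H → K = 47. Since 47 > 17.7, the predator can invade and persist.

Threshold H = 17.7; K > 17.7, so yes, the predator persists.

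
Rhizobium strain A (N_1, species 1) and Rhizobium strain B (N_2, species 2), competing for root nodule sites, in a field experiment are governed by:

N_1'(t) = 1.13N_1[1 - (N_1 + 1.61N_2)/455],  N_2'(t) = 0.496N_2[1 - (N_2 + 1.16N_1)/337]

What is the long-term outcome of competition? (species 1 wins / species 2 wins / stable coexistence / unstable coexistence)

Compare the nullcline intercepts: K1/α12 = 455/1.61 = 283 < K2 = 337; K2/α21 = 337/1.16 = 291 < K1 = 455.
Since both are reversed, neither can invade when rare; the interior point is a saddle.

unstable coexistence (outcome depends on initial conditions)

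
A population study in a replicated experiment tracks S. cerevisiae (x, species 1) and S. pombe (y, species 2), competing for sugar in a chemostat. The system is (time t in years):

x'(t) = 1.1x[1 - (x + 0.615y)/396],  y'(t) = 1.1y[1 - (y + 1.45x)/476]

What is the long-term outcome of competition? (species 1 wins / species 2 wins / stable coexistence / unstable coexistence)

Compare the nullcline intercepts: K1/α12 = 396/0.615 = 644 > K2 = 476; K2/α21 = 476/1.45 = 328 < K1 = 396.
Since the inequalities point opposite ways, species 1 can invade but species 2 cannot.

species 1 excludes species 2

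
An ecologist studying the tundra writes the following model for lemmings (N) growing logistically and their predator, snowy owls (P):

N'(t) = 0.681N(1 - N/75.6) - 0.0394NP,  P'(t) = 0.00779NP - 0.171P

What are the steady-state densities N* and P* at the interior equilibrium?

N* ≈ 22, P* ≈ 12.3

From dP/dt = 0 with P > 0: 0.00779N* = 0.171, so N* = 22.
Substitute into dN/dt = 0: 0.681(1 - 22/75.6) = 0.0394P*.
The bracket is 0.71, giving P* = 0.483/0.0394 = 12.3.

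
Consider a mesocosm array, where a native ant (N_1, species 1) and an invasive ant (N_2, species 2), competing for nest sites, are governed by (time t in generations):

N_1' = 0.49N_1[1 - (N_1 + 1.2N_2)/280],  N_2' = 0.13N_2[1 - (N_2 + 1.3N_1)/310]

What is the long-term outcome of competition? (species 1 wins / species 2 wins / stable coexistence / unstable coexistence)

unstable coexistence (outcome depends on initial conditions)

Compare the nullcline intercepts: K1/α12 = 280/1.2 = 233 < K2 = 310; K2/α21 = 310/1.3 = 238 < K1 = 280.
Since both are reversed, neither can invade when rare; the interior point is a saddle.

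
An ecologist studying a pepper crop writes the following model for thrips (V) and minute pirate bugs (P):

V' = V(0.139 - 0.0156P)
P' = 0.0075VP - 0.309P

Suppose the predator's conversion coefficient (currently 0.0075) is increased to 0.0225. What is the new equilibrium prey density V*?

V* ≈ 13.7

At the interior fixed point, setting dP/dt = 0 with P > 0 fixes V* = (predator death rate)/(VP coefficient) — independent of the other coefficients.
With the change, V* = 0.309/0.0225 = 13.7; it falls from 41.2.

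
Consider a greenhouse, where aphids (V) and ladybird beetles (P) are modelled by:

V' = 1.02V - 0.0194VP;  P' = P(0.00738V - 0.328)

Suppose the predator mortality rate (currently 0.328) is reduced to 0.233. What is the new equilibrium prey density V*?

V* ≈ 31.6

At the interior fixed point, setting dP/dt = 0 with P > 0 fixes V* = (predator death rate)/(VP coefficient) — independent of the other coefficients.
With the change, V* = 0.233/0.00738 = 31.6; it falls from 44.4.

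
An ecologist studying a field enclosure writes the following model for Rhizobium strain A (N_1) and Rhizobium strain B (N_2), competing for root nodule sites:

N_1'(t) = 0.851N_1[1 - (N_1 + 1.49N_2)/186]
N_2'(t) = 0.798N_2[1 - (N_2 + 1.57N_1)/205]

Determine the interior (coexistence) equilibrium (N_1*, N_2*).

N_1* ≈ 89.2, N_2* ≈ 65

Setting both brackets to zero gives the nullclines N_1 + 1.49N_2 = 186 and 1.57N_1 + N_2 = 205.
Substituting N_2 = 205 - 1.57N_1 into the first: N_1(1 - 1.49·1.57) = 186 - 1.49·205.
So N_1* = -119/-1.34 = 89.2, and then N_2* = 205 - 1.57·89.2 = 65.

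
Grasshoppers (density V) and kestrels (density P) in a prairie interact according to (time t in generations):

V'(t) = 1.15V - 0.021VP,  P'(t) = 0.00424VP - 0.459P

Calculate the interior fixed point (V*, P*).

Set dP/dt = 0 with P > 0: 0.00424V - 0.459 = 0, so V* = 0.459/0.00424 = 108.
Set dV/dt = 0 with V > 0: 1.15 - 0.021P = 0, so P* = 1.15/0.021 = 54.8.

V* ≈ 108, P* ≈ 54.8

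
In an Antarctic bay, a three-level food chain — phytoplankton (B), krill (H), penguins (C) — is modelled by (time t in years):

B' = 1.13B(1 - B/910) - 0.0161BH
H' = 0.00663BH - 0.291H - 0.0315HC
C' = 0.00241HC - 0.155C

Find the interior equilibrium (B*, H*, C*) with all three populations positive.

B* ≈ 76.1, H* ≈ 64.3, C* ≈ 6.78

From dC/dt = 0: 0.00241H* = 0.155, so H* = 64.3.
From dB/dt = 0: 1.13(1 - B*/910) = 0.0161·64.3, giving B* = 910·(1 - 0.916) = 76.1.
From dH/dt = 0: 0.00663·76.1 - 0.291 = 0.0315C*, so C* = 0.214/0.0315 = 6.78.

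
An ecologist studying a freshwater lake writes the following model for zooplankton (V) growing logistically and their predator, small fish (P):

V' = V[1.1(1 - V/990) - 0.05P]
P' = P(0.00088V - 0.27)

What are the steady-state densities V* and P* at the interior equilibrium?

V* ≈ 307, P* ≈ 15.2

From dP/dt = 0 with P > 0: 0.00088V* = 0.27, so V* = 307.
Substitute into dV/dt = 0: 1.1(1 - 307/990) = 0.05P*.
The bracket is 0.69, giving P* = 0.759/0.05 = 15.2.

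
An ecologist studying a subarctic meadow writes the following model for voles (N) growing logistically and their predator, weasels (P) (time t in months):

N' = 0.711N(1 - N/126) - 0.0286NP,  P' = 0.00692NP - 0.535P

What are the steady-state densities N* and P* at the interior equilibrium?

From dP/dt = 0 with P > 0: 0.00692N* = 0.535, so N* = 77.3.
Substitute into dN/dt = 0: 0.711(1 - 77.3/126) = 0.0286P*.
The bracket is 0.386, giving P* = 0.275/0.0286 = 9.61.

N* ≈ 77.3, P* ≈ 9.61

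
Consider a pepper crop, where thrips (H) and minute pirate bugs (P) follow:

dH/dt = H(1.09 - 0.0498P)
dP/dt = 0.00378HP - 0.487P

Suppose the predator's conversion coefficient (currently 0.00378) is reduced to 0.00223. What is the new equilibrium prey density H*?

H* ≈ 218

At the interior fixed point, setting dP/dt = 0 with P > 0 fixes H* = (predator death rate)/(HP coefficient) — independent of the other coefficients.
With the change, H* = 0.487/0.00223 = 218; it rises from 129.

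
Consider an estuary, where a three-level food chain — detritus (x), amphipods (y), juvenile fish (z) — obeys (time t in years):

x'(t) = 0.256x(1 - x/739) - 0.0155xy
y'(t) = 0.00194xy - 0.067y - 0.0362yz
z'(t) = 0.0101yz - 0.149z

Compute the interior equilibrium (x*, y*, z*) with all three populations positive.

x* ≈ 78.9, y* ≈ 14.8, z* ≈ 2.38

From dz/dt = 0: 0.0101y* = 0.149, so y* = 14.8.
From dx/dt = 0: 0.256(1 - x*/739) = 0.0155·14.8, giving x* = 739·(1 - 0.893) = 78.9.
From dy/dt = 0: 0.00194·78.9 - 0.067 = 0.0362z*, so z* = 0.0861/0.0362 = 2.38.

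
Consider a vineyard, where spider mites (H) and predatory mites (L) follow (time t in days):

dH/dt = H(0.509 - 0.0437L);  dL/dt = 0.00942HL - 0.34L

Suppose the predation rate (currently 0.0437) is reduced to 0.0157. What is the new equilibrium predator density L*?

L* ≈ 32.4

At the interior fixed point, setting dH/dt = 0 with H > 0 fixes L* = (prey growth rate)/(HL coefficient) — independent of the other coefficients.
With the change, L* = 0.509/0.0157 = 32.4; it rises from 11.6.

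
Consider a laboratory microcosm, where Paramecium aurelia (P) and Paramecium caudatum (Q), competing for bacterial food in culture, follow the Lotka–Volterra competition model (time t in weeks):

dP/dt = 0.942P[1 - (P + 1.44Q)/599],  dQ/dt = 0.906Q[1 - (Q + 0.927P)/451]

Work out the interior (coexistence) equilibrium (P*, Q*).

Setting both brackets to zero gives the nullclines P + 1.44Q = 599 and 0.927P + Q = 451.
Substituting Q = 451 - 0.927P into the first: P(1 - 1.44·0.927) = 599 - 1.44·451.
So P* = -50.4/-0.335 = 151, and then Q* = 451 - 0.927·151 = 311.

P* ≈ 151, Q* ≈ 311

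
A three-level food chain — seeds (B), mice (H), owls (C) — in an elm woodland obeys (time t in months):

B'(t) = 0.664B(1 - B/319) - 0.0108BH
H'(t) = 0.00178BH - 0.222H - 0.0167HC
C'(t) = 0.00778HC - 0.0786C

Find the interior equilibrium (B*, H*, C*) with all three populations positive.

From dC/dt = 0: 0.00778H* = 0.0786, so H* = 10.1.
From dB/dt = 0: 0.664(1 - B*/319) = 0.0108·10.1, giving B* = 319·(1 - 0.164) = 267.
From dH/dt = 0: 0.00178·267 - 0.222 = 0.0167C*, so C* = 0.253/0.0167 = 15.1.

B* ≈ 267, H* ≈ 10.1, C* ≈ 15.1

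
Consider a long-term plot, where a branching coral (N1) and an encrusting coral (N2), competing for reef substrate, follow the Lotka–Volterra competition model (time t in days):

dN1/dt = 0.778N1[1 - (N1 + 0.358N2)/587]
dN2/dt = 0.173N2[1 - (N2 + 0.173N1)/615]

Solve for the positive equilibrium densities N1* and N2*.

N1* ≈ 391, N2* ≈ 547

Setting both brackets to zero gives the nullclines N1 + 0.358N2 = 587 and 0.173N1 + N2 = 615.
Substituting N2 = 615 - 0.173N1 into the first: N1(1 - 0.358·0.173) = 587 - 0.358·615.
So N1* = 367/0.938 = 391, and then N2* = 615 - 0.173·391 = 547.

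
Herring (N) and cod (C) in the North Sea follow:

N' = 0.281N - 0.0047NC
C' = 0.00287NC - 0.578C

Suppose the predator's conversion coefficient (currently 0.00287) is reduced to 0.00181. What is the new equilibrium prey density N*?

At the interior fixed point, setting dC/dt = 0 with C > 0 fixes N* = (predator death rate)/(NC coefficient) — independent of the other coefficients.
With the change, N* = 0.578/0.00181 = 319; it rises from 201.

N* ≈ 319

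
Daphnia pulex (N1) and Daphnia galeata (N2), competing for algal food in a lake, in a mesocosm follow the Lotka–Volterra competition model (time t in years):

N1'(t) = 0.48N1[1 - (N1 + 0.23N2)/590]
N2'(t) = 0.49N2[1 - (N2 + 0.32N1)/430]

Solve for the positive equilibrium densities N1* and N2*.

N1* ≈ 530, N2* ≈ 260

Setting both brackets to zero gives the nullclines N1 + 0.23N2 = 590 and 0.32N1 + N2 = 430.
Substituting N2 = 430 - 0.32N1 into the first: N1(1 - 0.23·0.32) = 590 - 0.23·430.
So N1* = 491/0.926 = 530, and then N2* = 430 - 0.32·530 = 260.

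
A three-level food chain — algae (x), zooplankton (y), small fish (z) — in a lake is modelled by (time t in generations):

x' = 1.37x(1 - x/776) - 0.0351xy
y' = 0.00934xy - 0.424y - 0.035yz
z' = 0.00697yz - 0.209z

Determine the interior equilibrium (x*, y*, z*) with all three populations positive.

x* ≈ 180, y* ≈ 30, z* ≈ 35.9

From dz/dt = 0: 0.00697y* = 0.209, so y* = 30.
From dx/dt = 0: 1.37(1 - x*/776) = 0.0351·30, giving x* = 776·(1 - 0.768) = 180.
From dy/dt = 0: 0.00934·180 - 0.424 = 0.035z*, so z* = 1.26/0.035 = 35.9.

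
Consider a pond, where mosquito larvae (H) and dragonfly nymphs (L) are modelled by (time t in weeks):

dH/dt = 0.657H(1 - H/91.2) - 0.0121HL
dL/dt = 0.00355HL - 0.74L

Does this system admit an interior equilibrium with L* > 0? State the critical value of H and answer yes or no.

The predator equation gives dL/dt > 0 only when H > 0.74/0.00355 = 208.
Without the predator, H → K = 91.2. Since 91.2 < 208, the predator cannot invade.

Threshold H = 208; K < 208, so no, the predator goes extinct.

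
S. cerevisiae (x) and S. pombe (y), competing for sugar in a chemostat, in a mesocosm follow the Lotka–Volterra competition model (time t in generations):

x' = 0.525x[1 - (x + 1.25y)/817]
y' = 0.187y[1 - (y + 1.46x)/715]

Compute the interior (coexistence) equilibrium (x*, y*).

Setting both brackets to zero gives the nullclines x + 1.25y = 817 and 1.46x + y = 715.
Substituting y = 715 - 1.46x into the first: x(1 - 1.25·1.46) = 817 - 1.25·715.
So x* = -76.8/-0.825 = 93, and then y* = 715 - 1.46·93 = 579.

x* ≈ 93, y* ≈ 579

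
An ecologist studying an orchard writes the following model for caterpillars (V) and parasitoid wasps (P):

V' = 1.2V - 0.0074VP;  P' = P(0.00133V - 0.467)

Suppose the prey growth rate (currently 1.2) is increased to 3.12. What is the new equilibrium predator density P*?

At the interior fixed point, setting dV/dt = 0 with V > 0 fixes P* = (prey growth rate)/(VP coefficient) — independent of the other coefficients.
With the change, P* = 3.12/0.0074 = 422; it rises from 162.

P* ≈ 422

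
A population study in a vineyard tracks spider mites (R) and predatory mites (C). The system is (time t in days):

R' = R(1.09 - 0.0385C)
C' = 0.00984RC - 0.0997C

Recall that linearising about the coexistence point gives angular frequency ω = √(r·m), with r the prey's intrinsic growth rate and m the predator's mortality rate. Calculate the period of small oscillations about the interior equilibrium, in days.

T ≈ 19.1 days

Here r = 1.09 and m = 0.0997, so r·m = 0.109.
ω = √0.109 = 0.33 per day, hence T = 2π/ω ≈ 19.1 days.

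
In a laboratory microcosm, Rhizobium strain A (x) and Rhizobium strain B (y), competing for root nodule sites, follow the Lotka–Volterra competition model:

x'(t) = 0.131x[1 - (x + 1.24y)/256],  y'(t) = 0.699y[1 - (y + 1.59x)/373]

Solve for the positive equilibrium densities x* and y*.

Setting both brackets to zero gives the nullclines x + 1.24y = 256 and 1.59x + y = 373.
Substituting y = 373 - 1.59x into the first: x(1 - 1.24·1.59) = 256 - 1.24·373.
So x* = -207/-0.972 = 213, and then y* = 373 - 1.59·213 = 35.

x* ≈ 213, y* ≈ 35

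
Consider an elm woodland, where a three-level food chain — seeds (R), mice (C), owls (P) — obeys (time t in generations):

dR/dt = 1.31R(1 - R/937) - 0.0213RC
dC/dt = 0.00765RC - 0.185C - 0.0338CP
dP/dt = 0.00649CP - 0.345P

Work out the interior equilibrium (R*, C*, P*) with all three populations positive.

R* ≈ 127, C* ≈ 53.2, P* ≈ 23.3

From dP/dt = 0: 0.00649C* = 0.345, so C* = 53.2.
From dR/dt = 0: 1.31(1 - R*/937) = 0.0213·53.2, giving R* = 937·(1 - 0.864) = 127.
From dC/dt = 0: 0.00765·127 - 0.185 = 0.0338P*, so P* = 0.787/0.0338 = 23.3.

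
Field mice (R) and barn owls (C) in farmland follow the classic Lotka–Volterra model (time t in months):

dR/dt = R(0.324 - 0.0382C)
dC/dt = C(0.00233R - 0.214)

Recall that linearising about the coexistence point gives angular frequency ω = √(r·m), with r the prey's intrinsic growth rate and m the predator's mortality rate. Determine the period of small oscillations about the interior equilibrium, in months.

Here r = 0.324 and m = 0.214, so r·m = 0.0693.
ω = √0.0693 = 0.263 per month, hence T = 2π/ω ≈ 23.9 months.

T ≈ 23.9 months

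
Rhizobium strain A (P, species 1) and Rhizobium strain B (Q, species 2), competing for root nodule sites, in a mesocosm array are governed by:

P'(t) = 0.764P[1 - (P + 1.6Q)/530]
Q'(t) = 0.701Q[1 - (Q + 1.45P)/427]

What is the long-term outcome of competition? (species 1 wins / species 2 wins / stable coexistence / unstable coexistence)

unstable coexistence (outcome depends on initial conditions)

Compare the nullcline intercepts: K1/α12 = 530/1.6 = 331 < K2 = 427; K2/α21 = 427/1.45 = 294 < K1 = 530.
Since both are reversed, neither can invade when rare; the interior point is a saddle.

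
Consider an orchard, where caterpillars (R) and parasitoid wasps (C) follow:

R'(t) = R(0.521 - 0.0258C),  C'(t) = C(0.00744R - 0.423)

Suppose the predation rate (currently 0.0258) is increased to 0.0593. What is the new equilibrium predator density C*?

C* ≈ 8.79

At the interior fixed point, setting dR/dt = 0 with R > 0 fixes C* = (prey growth rate)/(RC coefficient) — independent of the other coefficients.
With the change, C* = 0.521/0.0593 = 8.79; it falls from 20.2.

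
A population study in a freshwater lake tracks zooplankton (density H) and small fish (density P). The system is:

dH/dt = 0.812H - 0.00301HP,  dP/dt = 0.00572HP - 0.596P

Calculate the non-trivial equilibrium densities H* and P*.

Set dP/dt = 0 with P > 0: 0.00572H - 0.596 = 0, so H* = 0.596/0.00572 = 104.
Set dH/dt = 0 with H > 0: 0.812 - 0.00301P = 0, so P* = 0.812/0.00301 = 270.

H* ≈ 104, P* ≈ 270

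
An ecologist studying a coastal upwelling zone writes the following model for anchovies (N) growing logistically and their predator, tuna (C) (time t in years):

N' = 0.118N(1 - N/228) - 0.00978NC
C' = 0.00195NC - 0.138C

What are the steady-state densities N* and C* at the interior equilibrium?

From dC/dt = 0 with C > 0: 0.00195N* = 0.138, so N* = 70.8.
Substitute into dN/dt = 0: 0.118(1 - 70.8/228) = 0.00978C*.
The bracket is 0.69, giving C* = 0.0814/0.00978 = 8.32.

N* ≈ 70.8, C* ≈ 8.32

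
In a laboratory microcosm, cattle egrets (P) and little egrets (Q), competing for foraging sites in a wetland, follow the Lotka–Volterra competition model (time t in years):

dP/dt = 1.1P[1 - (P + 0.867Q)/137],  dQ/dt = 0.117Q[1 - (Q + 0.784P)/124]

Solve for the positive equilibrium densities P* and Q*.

Setting both brackets to zero gives the nullclines P + 0.867Q = 137 and 0.784P + Q = 124.
Substituting Q = 124 - 0.784P into the first: P(1 - 0.867·0.784) = 137 - 0.867·124.
So P* = 29.5/0.32 = 92.1, and then Q* = 124 - 0.784·92.1 = 51.8.

P* ≈ 92.1, Q* ≈ 51.8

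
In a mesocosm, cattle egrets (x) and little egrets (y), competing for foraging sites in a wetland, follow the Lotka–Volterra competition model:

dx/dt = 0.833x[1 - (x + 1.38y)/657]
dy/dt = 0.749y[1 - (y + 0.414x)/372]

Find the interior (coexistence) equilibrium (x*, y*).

Setting both brackets to zero gives the nullclines x + 1.38y = 657 and 0.414x + y = 372.
Substituting y = 372 - 0.414x into the first: x(1 - 1.38·0.414) = 657 - 1.38·372.
So x* = 144/0.429 = 335, and then y* = 372 - 0.414·335 = 233.

x* ≈ 335, y* ≈ 233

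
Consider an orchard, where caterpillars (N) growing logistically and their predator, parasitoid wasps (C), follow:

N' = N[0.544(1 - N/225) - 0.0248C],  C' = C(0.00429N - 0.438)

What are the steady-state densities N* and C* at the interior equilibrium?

From dC/dt = 0 with C > 0: 0.00429N* = 0.438, so N* = 102.
Substitute into dN/dt = 0: 0.544(1 - 102/225) = 0.0248C*.
The bracket is 0.546, giving C* = 0.297/0.0248 = 12.

N* ≈ 102, C* ≈ 12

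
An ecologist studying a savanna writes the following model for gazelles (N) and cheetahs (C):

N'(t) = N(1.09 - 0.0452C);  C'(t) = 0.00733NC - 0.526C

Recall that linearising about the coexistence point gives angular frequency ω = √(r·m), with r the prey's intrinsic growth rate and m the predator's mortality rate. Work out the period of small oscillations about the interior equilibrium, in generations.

Here r = 1.09 and m = 0.526, so r·m = 0.573.
ω = √0.573 = 0.757 per generation, hence T = 2π/ω ≈ 8.3 generations.

T ≈ 8.3 generations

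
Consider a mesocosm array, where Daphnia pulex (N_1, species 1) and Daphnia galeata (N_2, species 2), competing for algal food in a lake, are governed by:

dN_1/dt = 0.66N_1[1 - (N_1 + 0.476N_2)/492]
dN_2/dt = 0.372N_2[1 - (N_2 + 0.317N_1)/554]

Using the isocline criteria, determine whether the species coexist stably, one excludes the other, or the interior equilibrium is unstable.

Compare the nullcline intercepts: K1/α12 = 492/0.476 = 1030 > K2 = 554; K2/α21 = 554/0.317 = 1750 > K1 = 492.
Since both inequalities hold, each species can invade when rare, so the interior equilibrium is stable.

stable coexistence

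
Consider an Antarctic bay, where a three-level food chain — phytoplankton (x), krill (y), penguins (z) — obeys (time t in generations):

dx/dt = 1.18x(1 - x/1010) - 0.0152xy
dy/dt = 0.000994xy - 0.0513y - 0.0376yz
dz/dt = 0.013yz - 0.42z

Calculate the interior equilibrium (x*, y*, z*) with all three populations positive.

From dz/dt = 0: 0.013y* = 0.42, so y* = 32.3.
From dx/dt = 0: 1.18(1 - x*/1010) = 0.0152·32.3, giving x* = 1010·(1 - 0.416) = 590.
From dy/dt = 0: 0.000994·590 - 0.0513 = 0.0376z*, so z* = 0.535/0.0376 = 14.2.

x* ≈ 590, y* ≈ 32.3, z* ≈ 14.2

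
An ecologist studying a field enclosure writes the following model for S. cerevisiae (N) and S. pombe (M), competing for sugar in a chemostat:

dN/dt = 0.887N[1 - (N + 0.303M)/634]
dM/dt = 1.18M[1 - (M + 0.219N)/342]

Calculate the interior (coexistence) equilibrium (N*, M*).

N* ≈ 568, M* ≈ 218

Setting both brackets to zero gives the nullclines N + 0.303M = 634 and 0.219N + M = 342.
Substituting M = 342 - 0.219N into the first: N(1 - 0.303·0.219) = 634 - 0.303·342.
So N* = 530/0.934 = 568, and then M* = 342 - 0.219·568 = 218.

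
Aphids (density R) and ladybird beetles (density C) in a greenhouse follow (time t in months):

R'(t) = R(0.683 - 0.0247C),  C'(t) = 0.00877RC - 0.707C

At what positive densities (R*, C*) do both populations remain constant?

Set dC/dt = 0 with C > 0: 0.00877R - 0.707 = 0, so R* = 0.707/0.00877 = 80.6.
Set dR/dt = 0 with R > 0: 0.683 - 0.0247C = 0, so C* = 0.683/0.0247 = 27.7.

R* ≈ 80.6, C* ≈ 27.7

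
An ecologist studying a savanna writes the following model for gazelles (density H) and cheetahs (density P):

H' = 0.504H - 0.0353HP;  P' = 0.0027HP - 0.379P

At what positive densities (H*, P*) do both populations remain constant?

Set dP/dt = 0 with P > 0: 0.0027H - 0.379 = 0, so H* = 0.379/0.0027 = 140.
Set dH/dt = 0 with H > 0: 0.504 - 0.0353P = 0, so P* = 0.504/0.0353 = 14.3.

H* ≈ 140, P* ≈ 14.3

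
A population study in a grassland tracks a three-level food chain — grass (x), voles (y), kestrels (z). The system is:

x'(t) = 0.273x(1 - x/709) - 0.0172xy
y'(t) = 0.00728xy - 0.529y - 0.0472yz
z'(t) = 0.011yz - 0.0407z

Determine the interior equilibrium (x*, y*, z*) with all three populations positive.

x* ≈ 544, y* ≈ 3.7, z* ≈ 72.7

From dz/dt = 0: 0.011y* = 0.0407, so y* = 3.7.
From dx/dt = 0: 0.273(1 - x*/709) = 0.0172·3.7, giving x* = 709·(1 - 0.233) = 544.
From dy/dt = 0: 0.00728·544 - 0.529 = 0.0472z*, so z* = 3.43/0.0472 = 72.7.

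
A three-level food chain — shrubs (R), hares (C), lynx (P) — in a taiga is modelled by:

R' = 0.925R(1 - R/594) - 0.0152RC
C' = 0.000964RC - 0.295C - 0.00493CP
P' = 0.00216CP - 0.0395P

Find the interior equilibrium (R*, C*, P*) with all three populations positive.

From dP/dt = 0: 0.00216C* = 0.0395, so C* = 18.3.
From dR/dt = 0: 0.925(1 - R*/594) = 0.0152·18.3, giving R* = 594·(1 - 0.301) = 416.
From dC/dt = 0: 0.000964·416 - 0.295 = 0.00493P*, so P* = 0.106/0.00493 = 21.4.

R* ≈ 416, C* ≈ 18.3, P* ≈ 21.4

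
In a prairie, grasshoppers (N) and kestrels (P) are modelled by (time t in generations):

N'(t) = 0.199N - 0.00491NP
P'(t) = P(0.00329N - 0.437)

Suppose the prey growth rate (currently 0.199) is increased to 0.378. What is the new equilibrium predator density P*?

At the interior fixed point, setting dN/dt = 0 with N > 0 fixes P* = (prey growth rate)/(NP coefficient) — independent of the other coefficients.
With the change, P* = 0.378/0.00491 = 77; it rises from 40.5.

P* ≈ 77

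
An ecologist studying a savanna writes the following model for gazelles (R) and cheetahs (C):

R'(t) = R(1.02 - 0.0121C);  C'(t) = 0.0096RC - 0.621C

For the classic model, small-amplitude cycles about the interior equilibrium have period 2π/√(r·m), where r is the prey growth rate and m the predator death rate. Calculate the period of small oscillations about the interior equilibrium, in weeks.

T ≈ 7.89 weeks

Here r = 1.02 and m = 0.621, so r·m = 0.633.
ω = √0.633 = 0.796 per week, hence T = 2π/ω ≈ 7.89 weeks.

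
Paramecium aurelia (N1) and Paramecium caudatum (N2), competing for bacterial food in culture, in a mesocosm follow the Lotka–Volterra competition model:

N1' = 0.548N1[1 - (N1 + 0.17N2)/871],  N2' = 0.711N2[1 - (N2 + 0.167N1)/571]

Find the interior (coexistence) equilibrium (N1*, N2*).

N1* ≈ 797, N2* ≈ 438

Setting both brackets to zero gives the nullclines N1 + 0.17N2 = 871 and 0.167N1 + N2 = 571.
Substituting N2 = 571 - 0.167N1 into the first: N1(1 - 0.17·0.167) = 871 - 0.17·571.
So N1* = 774/0.972 = 797, and then N2* = 571 - 0.167·797 = 438.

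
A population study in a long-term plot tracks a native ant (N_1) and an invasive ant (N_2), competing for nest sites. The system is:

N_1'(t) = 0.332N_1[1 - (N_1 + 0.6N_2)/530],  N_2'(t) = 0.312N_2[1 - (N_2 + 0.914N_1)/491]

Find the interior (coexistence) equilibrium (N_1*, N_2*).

Setting both brackets to zero gives the nullclines N_1 + 0.6N_2 = 530 and 0.914N_1 + N_2 = 491.
Substituting N_2 = 491 - 0.914N_1 into the first: N_1(1 - 0.6·0.914) = 530 - 0.6·491.
So N_1* = 235/0.452 = 521, and then N_2* = 491 - 0.914·521 = 14.6.

N_1* ≈ 521, N_2* ≈ 14.6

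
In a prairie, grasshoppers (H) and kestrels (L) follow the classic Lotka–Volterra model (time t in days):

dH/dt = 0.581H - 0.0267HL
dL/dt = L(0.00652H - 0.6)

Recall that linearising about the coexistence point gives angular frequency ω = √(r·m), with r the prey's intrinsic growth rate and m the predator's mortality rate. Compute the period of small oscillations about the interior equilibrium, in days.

T ≈ 10.6 days

Here r = 0.581 and m = 0.6, so r·m = 0.349.
ω = √0.349 = 0.59 per day, hence T = 2π/ω ≈ 10.6 days.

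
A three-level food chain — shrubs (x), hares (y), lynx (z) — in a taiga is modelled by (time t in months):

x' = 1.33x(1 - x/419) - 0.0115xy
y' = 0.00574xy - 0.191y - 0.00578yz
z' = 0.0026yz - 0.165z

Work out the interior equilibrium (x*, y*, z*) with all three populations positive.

From dz/dt = 0: 0.0026y* = 0.165, so y* = 63.5.
From dx/dt = 0: 1.33(1 - x*/419) = 0.0115·63.5, giving x* = 419·(1 - 0.549) = 189.
From dy/dt = 0: 0.00574·189 - 0.191 = 0.00578z*, so z* = 0.894/0.00578 = 155.

x* ≈ 189, y* ≈ 63.5, z* ≈ 155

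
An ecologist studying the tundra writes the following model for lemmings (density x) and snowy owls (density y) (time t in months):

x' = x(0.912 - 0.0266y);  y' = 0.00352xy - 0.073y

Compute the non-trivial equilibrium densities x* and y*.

x* ≈ 20.7, y* ≈ 34.3

Set dy/dt = 0 with y > 0: 0.00352x - 0.073 = 0, so x* = 0.073/0.00352 = 20.7.
Set dx/dt = 0 with x > 0: 0.912 - 0.0266y = 0, so y* = 0.912/0.0266 = 34.3.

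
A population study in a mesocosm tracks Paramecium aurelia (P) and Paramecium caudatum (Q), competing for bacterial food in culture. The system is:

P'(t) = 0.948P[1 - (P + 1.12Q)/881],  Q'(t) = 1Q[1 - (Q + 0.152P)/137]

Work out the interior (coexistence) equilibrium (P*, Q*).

P* ≈ 877, Q* ≈ 3.72

Setting both brackets to zero gives the nullclines P + 1.12Q = 881 and 0.152P + Q = 137.
Substituting Q = 137 - 0.152P into the first: P(1 - 1.12·0.152) = 881 - 1.12·137.
So P* = 728/0.83 = 877, and then Q* = 137 - 0.152·877 = 3.72.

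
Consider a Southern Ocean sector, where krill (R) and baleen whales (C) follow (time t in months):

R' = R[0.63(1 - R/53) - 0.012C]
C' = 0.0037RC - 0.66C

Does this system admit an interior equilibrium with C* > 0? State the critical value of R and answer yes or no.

Threshold R = 178; K < 178, so no, the predator goes extinct.

The predator equation gives dC/dt > 0 only when R > 0.66/0.0037 = 178.
Without the predator, R → K = 53. Since 53 < 178, the predator cannot invade.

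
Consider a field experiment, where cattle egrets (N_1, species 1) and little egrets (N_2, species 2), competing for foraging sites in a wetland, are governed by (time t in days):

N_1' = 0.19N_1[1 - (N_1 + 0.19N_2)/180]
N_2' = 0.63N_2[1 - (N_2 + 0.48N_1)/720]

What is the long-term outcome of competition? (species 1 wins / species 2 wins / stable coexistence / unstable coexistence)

Compare the nullcline intercepts: K1/α12 = 180/0.19 = 947 > K2 = 720; K2/α21 = 720/0.48 = 1500 > K1 = 180.
Since both inequalities hold, each species can invade when rare, so the interior equilibrium is stable.

stable coexistence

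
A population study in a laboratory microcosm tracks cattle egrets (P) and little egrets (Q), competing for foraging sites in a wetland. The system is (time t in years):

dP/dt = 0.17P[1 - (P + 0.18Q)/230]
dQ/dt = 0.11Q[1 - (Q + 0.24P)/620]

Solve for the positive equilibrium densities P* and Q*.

P* ≈ 124, Q* ≈ 590

Setting both brackets to zero gives the nullclines P + 0.18Q = 230 and 0.24P + Q = 620.
Substituting Q = 620 - 0.24P into the first: P(1 - 0.18·0.24) = 230 - 0.18·620.
So P* = 118/0.957 = 124, and then Q* = 620 - 0.24·124 = 590.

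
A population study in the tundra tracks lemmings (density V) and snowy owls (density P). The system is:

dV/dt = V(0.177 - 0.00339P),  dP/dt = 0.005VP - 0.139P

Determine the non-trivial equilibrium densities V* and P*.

V* ≈ 27.8, P* ≈ 52.2

Set dP/dt = 0 with P > 0: 0.005V - 0.139 = 0, so V* = 0.139/0.005 = 27.8.
Set dV/dt = 0 with V > 0: 0.177 - 0.00339P = 0, so P* = 0.177/0.00339 = 52.2.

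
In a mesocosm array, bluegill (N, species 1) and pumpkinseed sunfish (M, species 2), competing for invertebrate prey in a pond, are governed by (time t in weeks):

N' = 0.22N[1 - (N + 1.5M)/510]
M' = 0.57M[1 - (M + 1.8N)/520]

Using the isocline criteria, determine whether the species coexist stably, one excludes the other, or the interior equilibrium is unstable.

unstable coexistence (outcome depends on initial conditions)

Compare the nullcline intercepts: K1/α12 = 510/1.5 = 340 < K2 = 520; K2/α21 = 520/1.8 = 289 < K1 = 510.
Since both are reversed, neither can invade when rare; the interior point is a saddle.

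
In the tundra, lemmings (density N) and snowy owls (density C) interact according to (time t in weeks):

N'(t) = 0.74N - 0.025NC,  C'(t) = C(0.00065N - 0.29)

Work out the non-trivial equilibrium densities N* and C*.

N* ≈ 446, C* ≈ 29.6

Set dC/dt = 0 with C > 0: 0.00065N - 0.29 = 0, so N* = 0.29/0.00065 = 446.
Set dN/dt = 0 with N > 0: 0.74 - 0.025C = 0, so C* = 0.74/0.025 = 29.6.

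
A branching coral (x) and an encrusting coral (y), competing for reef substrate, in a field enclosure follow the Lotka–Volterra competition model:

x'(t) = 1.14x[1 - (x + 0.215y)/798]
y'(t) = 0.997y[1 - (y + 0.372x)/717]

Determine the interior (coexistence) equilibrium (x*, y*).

Setting both brackets to zero gives the nullclines x + 0.215y = 798 and 0.372x + y = 717.
Substituting y = 717 - 0.372x into the first: x(1 - 0.215·0.372) = 798 - 0.215·717.
So x* = 644/0.92 = 700, and then y* = 717 - 0.372·700 = 457.

x* ≈ 700, y* ≈ 457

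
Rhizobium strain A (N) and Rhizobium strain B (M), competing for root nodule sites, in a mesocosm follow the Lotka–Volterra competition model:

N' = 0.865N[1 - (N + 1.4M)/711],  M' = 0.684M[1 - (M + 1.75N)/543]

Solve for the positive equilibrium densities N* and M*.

Setting both brackets to zero gives the nullclines N + 1.4M = 711 and 1.75N + M = 543.
Substituting M = 543 - 1.75N into the first: N(1 - 1.4·1.75) = 711 - 1.4·543.
So N* = -49.2/-1.45 = 33.9, and then M* = 543 - 1.75·33.9 = 484.

N* ≈ 33.9, M* ≈ 484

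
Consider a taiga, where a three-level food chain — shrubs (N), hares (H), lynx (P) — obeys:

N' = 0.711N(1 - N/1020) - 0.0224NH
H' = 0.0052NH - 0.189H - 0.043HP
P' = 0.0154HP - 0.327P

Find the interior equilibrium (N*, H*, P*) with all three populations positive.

N* ≈ 338, H* ≈ 21.2, P* ≈ 36.4

From dP/dt = 0: 0.0154H* = 0.327, so H* = 21.2.
From dN/dt = 0: 0.711(1 - N*/1020) = 0.0224·21.2, giving N* = 1020·(1 - 0.669) = 338.
From dH/dt = 0: 0.0052·338 - 0.189 = 0.043P*, so P* = 1.57/0.043 = 36.4.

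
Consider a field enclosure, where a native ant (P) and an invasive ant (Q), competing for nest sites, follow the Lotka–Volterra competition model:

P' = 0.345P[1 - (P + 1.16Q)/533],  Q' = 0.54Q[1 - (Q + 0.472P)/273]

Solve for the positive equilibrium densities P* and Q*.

P* ≈ 478, Q* ≈ 47.3

Setting both brackets to zero gives the nullclines P + 1.16Q = 533 and 0.472P + Q = 273.
Substituting Q = 273 - 0.472P into the first: P(1 - 1.16·0.472) = 533 - 1.16·273.
So P* = 216/0.452 = 478, and then Q* = 273 - 0.472·478 = 47.3.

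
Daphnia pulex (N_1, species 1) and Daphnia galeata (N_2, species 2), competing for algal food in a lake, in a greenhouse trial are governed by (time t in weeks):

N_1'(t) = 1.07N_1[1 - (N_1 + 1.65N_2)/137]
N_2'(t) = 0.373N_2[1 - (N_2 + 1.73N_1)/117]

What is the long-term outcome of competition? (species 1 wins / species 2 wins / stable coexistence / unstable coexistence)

unstable coexistence (outcome depends on initial conditions)

Compare the nullcline intercepts: K1/α12 = 137/1.65 = 83 < K2 = 117; K2/α21 = 117/1.73 = 67.6 < K1 = 137.
Since both are reversed, neither can invade when rare; the interior point is a saddle.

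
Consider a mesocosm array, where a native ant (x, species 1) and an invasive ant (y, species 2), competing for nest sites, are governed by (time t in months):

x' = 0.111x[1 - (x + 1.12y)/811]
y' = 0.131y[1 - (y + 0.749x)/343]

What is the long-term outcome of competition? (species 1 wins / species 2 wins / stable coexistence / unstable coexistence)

Compare the nullcline intercepts: K1/α12 = 811/1.12 = 724 > K2 = 343; K2/α21 = 343/0.749 = 458 < K1 = 811.
Since the inequalities point opposite ways, species 1 can invade but species 2 cannot.

species 1 excludes species 2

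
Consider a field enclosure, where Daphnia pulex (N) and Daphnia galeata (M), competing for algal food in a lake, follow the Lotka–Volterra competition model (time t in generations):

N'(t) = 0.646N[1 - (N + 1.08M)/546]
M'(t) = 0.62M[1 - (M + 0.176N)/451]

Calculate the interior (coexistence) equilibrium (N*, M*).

N* ≈ 72.7, M* ≈ 438

Setting both brackets to zero gives the nullclines N + 1.08M = 546 and 0.176N + M = 451.
Substituting M = 451 - 0.176N into the first: N(1 - 1.08·0.176) = 546 - 1.08·451.
So N* = 58.9/0.81 = 72.7, and then M* = 451 - 0.176·72.7 = 438.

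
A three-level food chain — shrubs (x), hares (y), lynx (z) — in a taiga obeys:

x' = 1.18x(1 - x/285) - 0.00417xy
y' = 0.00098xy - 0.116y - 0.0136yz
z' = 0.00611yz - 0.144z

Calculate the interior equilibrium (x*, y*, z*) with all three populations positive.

From dz/dt = 0: 0.00611y* = 0.144, so y* = 23.6.
From dx/dt = 0: 1.18(1 - x*/285) = 0.00417·23.6, giving x* = 285·(1 - 0.0833) = 261.
From dy/dt = 0: 0.00098·261 - 0.116 = 0.0136z*, so z* = 0.14/0.0136 = 10.3.

x* ≈ 261, y* ≈ 23.6, z* ≈ 10.3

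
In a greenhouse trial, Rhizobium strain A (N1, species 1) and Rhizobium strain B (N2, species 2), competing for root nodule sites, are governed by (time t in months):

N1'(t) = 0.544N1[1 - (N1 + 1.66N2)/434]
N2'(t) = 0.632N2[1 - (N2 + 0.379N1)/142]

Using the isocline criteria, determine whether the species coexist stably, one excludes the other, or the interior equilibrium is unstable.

Compare the nullcline intercepts: K1/α12 = 434/1.66 = 261 > K2 = 142; K2/α21 = 142/0.379 = 375 < K1 = 434.
Since the inequalities point opposite ways, species 1 can invade but species 2 cannot.

species 1 excludes species 2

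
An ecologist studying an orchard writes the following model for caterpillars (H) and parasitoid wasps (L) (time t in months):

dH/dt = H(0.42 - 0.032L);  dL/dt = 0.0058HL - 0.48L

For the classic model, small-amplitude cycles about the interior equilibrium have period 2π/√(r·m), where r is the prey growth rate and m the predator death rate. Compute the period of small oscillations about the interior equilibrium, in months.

T ≈ 14 months

Here r = 0.42 and m = 0.48, so r·m = 0.202.
ω = √0.202 = 0.449 per month, hence T = 2π/ω ≈ 14 months.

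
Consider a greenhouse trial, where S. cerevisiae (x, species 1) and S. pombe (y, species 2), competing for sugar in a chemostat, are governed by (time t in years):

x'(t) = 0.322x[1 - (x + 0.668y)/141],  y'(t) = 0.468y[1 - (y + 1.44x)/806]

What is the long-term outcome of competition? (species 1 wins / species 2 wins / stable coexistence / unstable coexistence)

Compare the nullcline intercepts: K1/α12 = 141/0.668 = 211 < K2 = 806; K2/α21 = 806/1.44 = 560 > K1 = 141.
Since the inequalities point opposite ways, species 2 can invade but species 1 cannot.

species 2 excludes species 1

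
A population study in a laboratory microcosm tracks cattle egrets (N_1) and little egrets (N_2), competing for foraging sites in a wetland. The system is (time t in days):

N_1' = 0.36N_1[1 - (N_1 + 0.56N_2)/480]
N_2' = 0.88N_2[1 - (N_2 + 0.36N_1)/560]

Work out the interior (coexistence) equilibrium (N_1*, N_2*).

Setting both brackets to zero gives the nullclines N_1 + 0.56N_2 = 480 and 0.36N_1 + N_2 = 560.
Substituting N_2 = 560 - 0.36N_1 into the first: N_1(1 - 0.56·0.36) = 480 - 0.56·560.
So N_1* = 166/0.798 = 208, and then N_2* = 560 - 0.36·208 = 485.

N_1* ≈ 208, N_2* ≈ 485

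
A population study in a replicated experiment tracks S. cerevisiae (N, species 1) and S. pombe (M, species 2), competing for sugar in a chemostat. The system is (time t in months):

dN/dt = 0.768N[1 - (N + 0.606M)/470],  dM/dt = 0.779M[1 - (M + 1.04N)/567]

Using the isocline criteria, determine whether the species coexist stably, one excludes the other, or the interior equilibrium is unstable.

stable coexistence

Compare the nullcline intercepts: K1/α12 = 470/0.606 = 776 > K2 = 567; K2/α21 = 567/1.04 = 545 > K1 = 470.
Since both inequalities hold, each species can invade when rare, so the interior equilibrium is stable.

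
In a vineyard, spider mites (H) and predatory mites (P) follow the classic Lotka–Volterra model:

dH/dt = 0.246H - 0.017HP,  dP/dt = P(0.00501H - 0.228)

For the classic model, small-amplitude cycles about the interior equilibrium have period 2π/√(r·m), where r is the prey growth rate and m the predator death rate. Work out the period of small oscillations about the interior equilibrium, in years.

T ≈ 26.5 years

Here r = 0.246 and m = 0.228, so r·m = 0.0561.
ω = √0.0561 = 0.237 per year, hence T = 2π/ω ≈ 26.5 years.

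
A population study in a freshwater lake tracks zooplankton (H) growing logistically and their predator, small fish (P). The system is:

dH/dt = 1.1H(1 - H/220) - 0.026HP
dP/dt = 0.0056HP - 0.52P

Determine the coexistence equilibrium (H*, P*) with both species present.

From dP/dt = 0 with P > 0: 0.0056H* = 0.52, so H* = 92.9.
Substitute into dH/dt = 0: 1.1(1 - 92.9/220) = 0.026P*.
The bracket is 0.578, giving P* = 0.636/0.026 = 24.5.

H* ≈ 92.9, P* ≈ 24.5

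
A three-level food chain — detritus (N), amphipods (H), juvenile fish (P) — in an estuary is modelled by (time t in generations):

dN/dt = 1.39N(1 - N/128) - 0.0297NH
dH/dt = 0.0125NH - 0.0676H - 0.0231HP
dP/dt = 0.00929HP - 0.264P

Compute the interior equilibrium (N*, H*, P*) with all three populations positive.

N* ≈ 50.3, H* ≈ 28.4, P* ≈ 24.3

From dP/dt = 0: 0.00929H* = 0.264, so H* = 28.4.
From dN/dt = 0: 1.39(1 - N*/128) = 0.0297·28.4, giving N* = 128·(1 - 0.607) = 50.3.
From dH/dt = 0: 0.0125·50.3 - 0.0676 = 0.0231P*, so P* = 0.561/0.0231 = 24.3.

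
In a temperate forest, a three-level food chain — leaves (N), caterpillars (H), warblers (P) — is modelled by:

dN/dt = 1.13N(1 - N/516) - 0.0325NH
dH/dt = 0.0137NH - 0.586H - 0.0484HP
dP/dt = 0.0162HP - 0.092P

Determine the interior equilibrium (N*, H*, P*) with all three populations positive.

N* ≈ 432, H* ≈ 5.68, P* ≈ 110

From dP/dt = 0: 0.0162H* = 0.092, so H* = 5.68.
From dN/dt = 0: 1.13(1 - N*/516) = 0.0325·5.68, giving N* = 516·(1 - 0.163) = 432.
From dH/dt = 0: 0.0137·432 - 0.586 = 0.0484P*, so P* = 5.33/0.0484 = 110.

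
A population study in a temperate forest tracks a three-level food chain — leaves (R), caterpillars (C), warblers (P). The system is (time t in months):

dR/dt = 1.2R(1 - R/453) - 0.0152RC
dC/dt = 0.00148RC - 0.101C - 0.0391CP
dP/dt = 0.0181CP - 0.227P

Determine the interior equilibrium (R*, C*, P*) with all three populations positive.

From dP/dt = 0: 0.0181C* = 0.227, so C* = 12.5.
From dR/dt = 0: 1.2(1 - R*/453) = 0.0152·12.5, giving R* = 453·(1 - 0.159) = 381.
From dC/dt = 0: 0.00148·381 - 0.101 = 0.0391P*, so P* = 0.463/0.0391 = 11.8.

R* ≈ 381, C* ≈ 12.5, P* ≈ 11.8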